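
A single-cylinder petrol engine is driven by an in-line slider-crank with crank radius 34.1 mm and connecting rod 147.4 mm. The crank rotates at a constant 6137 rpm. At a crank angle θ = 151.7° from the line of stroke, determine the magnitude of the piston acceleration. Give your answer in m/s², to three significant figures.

10600

ω = 2π·6137/60 = 642.7 rad/s
x(θ) = r cosθ + √(L² − r² sin²θ); with ω constant, a = ω²·d²x/dθ².
d²x/dθ² = −r cosθ − r²(cos2θ)/√u − r⁴ sin²2θ/(4u^{3/2}),  u = L² − r² sin²θ = 0.0214654 m².
Substituting r = 0.0341 m, L = 0.1474 m, θ = 151.7°: d²x/dθ² = +0.02558 m.
a = ω²·d²x/dθ² = (642.7)²·(+0.02558) = +10565 m/s²;  |a| = 10565 m/s².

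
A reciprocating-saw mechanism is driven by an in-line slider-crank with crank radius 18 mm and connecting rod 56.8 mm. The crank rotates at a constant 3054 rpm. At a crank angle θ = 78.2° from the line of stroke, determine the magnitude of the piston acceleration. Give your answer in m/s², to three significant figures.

183

ω = 2π·3054/60 = 319.8 rad/s
x(θ) = r cosθ + √(L² − r² sin²θ); with ω constant, a = ω²·d²x/dθ².
d²x/dθ² = −r cosθ − r²(cos2θ)/√u − r⁴ sin²2θ/(4u^{3/2}),  u = L² − r² sin²θ = 0.00291579 m².
Substituting r = 0.018 m, L = 0.0568 m, θ = 78.2°: d²x/dθ² = +0.0017907 m.
a = ω²·d²x/dθ² = (319.8)²·(+0.0017907) = +183.16 m/s²;  |a| = 183.16 m/s².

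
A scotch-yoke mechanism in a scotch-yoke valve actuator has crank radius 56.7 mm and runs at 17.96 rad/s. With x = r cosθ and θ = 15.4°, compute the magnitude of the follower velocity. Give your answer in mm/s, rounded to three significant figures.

270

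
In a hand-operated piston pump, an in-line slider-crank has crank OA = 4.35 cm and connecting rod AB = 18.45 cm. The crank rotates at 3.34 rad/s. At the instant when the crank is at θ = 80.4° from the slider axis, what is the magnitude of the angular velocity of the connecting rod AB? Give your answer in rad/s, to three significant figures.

0.135

ω = 3.34 rad/s
The rod makes angle φ with the slider axis where L sinφ = r sinθ; differentiating, L cosφ·φ̇ = r ω cosθ.
L cosφ = √(L² − r² sin²θ) = 0.17945 m.
|ω_rod| = r ω |cosθ| / √(L² − r² sin²θ) = 0.0435·3.34·0.16677/0.17945 = 0.13503 rad/s.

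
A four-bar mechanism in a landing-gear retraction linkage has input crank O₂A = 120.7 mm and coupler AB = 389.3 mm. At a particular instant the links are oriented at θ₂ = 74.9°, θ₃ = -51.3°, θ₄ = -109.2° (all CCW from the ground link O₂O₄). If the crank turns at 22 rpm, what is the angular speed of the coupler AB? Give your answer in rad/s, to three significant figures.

0.0603

ω₂ = 2.304 rad/s (from 22 rpm).
Differentiating the loop-closure r₂e^{iθ₂}+r₃e^{iθ₃}=r₁+r₄e^{iθ₄} gives r₂ω₂e^{iθ₂}+r₃ω₃e^{iθ₃}=r₄ω₄e^{iθ₄}.
Eliminating the other unknown: ω₃ = r₂ω₂ sin(θ₄−θ₂) / [r₃ sin(θ₃−θ₄)].
Numerator sine = +0.07150; denominator sine = +0.84712.
Result = 0.1207·2.304·(+0.07150) / (0.3893·(+0.84712)) = +0.060286 rad/s; magnitude 0.060286 rad/s.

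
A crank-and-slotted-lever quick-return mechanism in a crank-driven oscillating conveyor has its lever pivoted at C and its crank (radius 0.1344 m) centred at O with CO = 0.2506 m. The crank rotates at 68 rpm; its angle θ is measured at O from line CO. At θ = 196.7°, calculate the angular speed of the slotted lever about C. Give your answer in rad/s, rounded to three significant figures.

6.19

ω = 7.121 rad/s (from 68 rpm).
Crank pin A relative to C: A = (d + r cosθ, r sinθ); lever angle φ = atan2(r sinθ, d + r cosθ).
Differentiating tanφ: φ̇ = rω(d cosθ + r)/(d² + r² + 2dr cosθ).
d² + r² + 2dr cosθ = |CA|² = 0.0163436 m²;  d cosθ + r = -0.10563 m.
|ω_lever| = |0.1344·7.121·-0.10563| / 0.0163436 = 6.1856 rad/s.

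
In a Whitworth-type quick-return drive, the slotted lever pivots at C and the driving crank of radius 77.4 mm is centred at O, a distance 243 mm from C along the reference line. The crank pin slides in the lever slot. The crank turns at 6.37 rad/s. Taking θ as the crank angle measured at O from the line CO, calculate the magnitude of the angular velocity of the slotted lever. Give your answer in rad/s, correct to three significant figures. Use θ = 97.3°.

0.381

ω = 6.37 rad/s
Crank pin A relative to C: A = (d + r cosθ, r sinθ); lever angle φ = atan2(r sinθ, d + r cosθ).
Differentiating tanφ: φ̇ = rω(d cosθ + r)/(d² + r² + 2dr cosθ).
d² + r² + 2dr cosθ = |CA|² = 0.06026 m²;  d cosθ + r = +0.046523 m.
|ω_lever| = |0.0774·6.37·+0.046523| / 0.06026 = 0.38065 rad/s.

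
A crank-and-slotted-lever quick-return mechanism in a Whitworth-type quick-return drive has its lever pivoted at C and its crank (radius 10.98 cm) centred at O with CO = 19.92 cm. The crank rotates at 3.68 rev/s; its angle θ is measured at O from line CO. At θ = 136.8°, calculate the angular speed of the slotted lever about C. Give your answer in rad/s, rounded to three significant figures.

4.53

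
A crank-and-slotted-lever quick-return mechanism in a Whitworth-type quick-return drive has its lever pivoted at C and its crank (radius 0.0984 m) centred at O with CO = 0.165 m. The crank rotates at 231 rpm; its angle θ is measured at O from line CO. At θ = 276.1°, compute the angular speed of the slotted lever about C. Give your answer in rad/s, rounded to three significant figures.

6.84

ω = 24.19 rad/s (from 231 rpm).
Crank pin A relative to C: A = (d + r cosθ, r sinθ); lever angle φ = atan2(r sinθ, d + r cosθ).
Differentiating tanφ: φ̇ = rω(d cosθ + r)/(d² + r² + 2dr cosθ).
d² + r² + 2dr cosθ = |CA|² = 0.0403582 m²;  d cosθ + r = +0.11593 m.
|ω_lever| = |0.0984·24.19·+0.11593| / 0.0403582 = 6.8378 rad/s.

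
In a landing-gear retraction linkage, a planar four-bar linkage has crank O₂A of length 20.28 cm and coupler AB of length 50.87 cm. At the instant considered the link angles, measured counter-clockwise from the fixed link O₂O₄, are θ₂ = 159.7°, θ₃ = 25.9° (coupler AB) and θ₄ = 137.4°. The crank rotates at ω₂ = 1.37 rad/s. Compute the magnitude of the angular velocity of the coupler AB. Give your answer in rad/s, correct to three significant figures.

ω₂ = 1.37 rad/s
Differentiating the loop-closure r₂e^{iθ₂}+r₃e^{iθ₃}=r₁+r₄e^{iθ₄} gives r₂ω₂e^{iθ₂}+r₃ω₃e^{iθ₃}=r₄ω₄e^{iθ₄}.
Eliminating the other unknown: ω₃ = r₂ω₂ sin(θ₄−θ₂) / [r₃ sin(θ₃−θ₄)].
Numerator sine = -0.37946; denominator sine = -0.93042.
Result = 0.2028·1.37·(-0.37946) / (0.5087·(-0.93042)) = +0.22275 rad/s; magnitude 0.22275 rad/s.

0.223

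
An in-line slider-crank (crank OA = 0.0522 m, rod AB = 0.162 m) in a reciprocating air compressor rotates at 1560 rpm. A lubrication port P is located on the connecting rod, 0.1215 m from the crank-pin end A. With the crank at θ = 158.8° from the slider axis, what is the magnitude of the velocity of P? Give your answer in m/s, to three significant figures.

3.10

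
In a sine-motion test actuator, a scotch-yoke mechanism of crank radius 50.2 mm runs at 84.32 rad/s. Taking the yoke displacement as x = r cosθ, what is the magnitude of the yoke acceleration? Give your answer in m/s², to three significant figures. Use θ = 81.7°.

ω = 84.32 rad/s
x = r cosθ ⇒ ẍ = −rω² cosθ (ω constant).
|a| = rω²|cosθ| = 0.0502·(84.32)²·|cos 81.7°| = 51.523 m/s².

51.5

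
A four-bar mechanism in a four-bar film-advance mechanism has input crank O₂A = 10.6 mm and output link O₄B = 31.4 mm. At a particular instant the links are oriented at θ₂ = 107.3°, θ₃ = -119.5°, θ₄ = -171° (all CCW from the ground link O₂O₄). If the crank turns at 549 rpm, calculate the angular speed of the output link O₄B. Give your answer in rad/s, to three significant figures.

18.1

ω₂ = 57.49 rad/s (from 549 rpm).
Differentiating the loop-closure r₂e^{iθ₂}+r₃e^{iθ₃}=r₁+r₄e^{iθ₄} gives r₂ω₂e^{iθ₂}+r₃ω₃e^{iθ₃}=r₄ω₄e^{iθ₄}.
Eliminating the other unknown: ω₄ = r₂ω₂ sin(θ₂−θ₃) / [r₄ sin(θ₄−θ₃)].
Numerator sine = -0.72897; denominator sine = -0.78261.
Result = 0.0106·57.49·(-0.72897) / (0.0314·(-0.78261)) = +18.078 rad/s; magnitude 18.078 rad/s.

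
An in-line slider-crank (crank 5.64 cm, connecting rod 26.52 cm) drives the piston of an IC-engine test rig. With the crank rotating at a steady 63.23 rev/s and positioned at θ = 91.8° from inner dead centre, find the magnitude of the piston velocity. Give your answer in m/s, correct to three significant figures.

22.2

ω = 2π·63.2 = 397.3 rad/s
For an in-line slider-crank, x = r cosθ + √(L² − r² sin²θ), so v = −rω sinθ·[1 + r cosθ/√(L² − r² sin²θ)].
With r = 0.0564 m, L = 0.2652 m, θ = 91.8°: √(L² − r² sin²θ) = 0.25914 m.
v = −0.0564·397.3·0.99951·[1 + 0.0564·-0.03141/0.25914] = -22.243 m/s.
|v| = 22.243 m/s.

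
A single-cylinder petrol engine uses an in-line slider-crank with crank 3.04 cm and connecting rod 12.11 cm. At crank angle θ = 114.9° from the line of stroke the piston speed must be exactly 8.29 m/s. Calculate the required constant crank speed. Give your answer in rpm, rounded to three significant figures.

For an in-line slider-crank, |v_piston| = rω|sinθ|·[1 + r cosθ/√(L² − r² sin²θ)].
With r = 0.0304 m, L = 0.1211 m, θ = 114.9°: the bracketed kinematic factor |dx/dθ| = 0.024581 m.
ω = v/|dx/dθ| = 8.29/0.024581 = 337.25 rad/s.
N = 60ω/(2π) = 3220.5 rpm.

3220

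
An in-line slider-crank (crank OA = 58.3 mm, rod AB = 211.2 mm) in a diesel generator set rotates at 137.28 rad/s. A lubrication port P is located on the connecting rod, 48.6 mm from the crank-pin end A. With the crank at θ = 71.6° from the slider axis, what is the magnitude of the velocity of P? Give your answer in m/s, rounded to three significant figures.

7.99

ω = 137.3 rad/s.  Crank-pin speed |V_A| = rω = 8.0034 m/s, perpendicular to OA.
Rod angle: sinφ = −(r/L) sinθ ⇒ φ = -15.185°; ω_rod = −rω cosθ/√(L²−r²sin²θ) = -12.394 rad/s.
V_P = V_A + ω_rod × AP, with AP = 0.0486 m along the rod.
Components: V_Px = −rω sinθ − a·ω_rod·sinφ = -7.752 m/s;  V_Py = rω cosθ + a·ω_rod·cosφ = +1.9449 m/s.
|V_P| = √(V_Px² + V_Py²) = 7.9923 m/s.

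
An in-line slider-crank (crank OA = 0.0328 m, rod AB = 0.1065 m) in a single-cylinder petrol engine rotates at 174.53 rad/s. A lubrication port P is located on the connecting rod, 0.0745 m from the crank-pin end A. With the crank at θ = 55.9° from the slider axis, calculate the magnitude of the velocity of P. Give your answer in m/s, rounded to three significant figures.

5.42

ω = 174.5 rad/s.  Crank-pin speed |V_A| = rω = 5.7246 m/s, perpendicular to OA.
Rod angle: sinφ = −(r/L) sinθ ⇒ φ = -14.775°; ω_rod = −rω cosθ/√(L²−r²sin²θ) = -31.166 rad/s.
V_P = V_A + ω_rod × AP, with AP = 0.0745 m along the rod.
Components: V_Px = −rω sinθ − a·ω_rod·sinφ = -5.3324 m/s;  V_Py = rω cosθ + a·ω_rod·cosφ = +0.96433 m/s.
|V_P| = √(V_Px² + V_Py²) = 5.4189 m/s.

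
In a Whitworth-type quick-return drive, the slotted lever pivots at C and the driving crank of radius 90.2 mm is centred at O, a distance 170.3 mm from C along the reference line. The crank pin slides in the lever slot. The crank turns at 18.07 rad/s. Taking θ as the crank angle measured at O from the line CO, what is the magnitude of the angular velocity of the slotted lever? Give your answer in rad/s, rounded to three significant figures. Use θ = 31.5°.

6.06

ω = 18.07 rad/s
Crank pin A relative to C: A = (d + r cosθ, r sinθ); lever angle φ = atan2(r sinθ, d + r cosθ).
Differentiating tanφ: φ̇ = rω(d cosθ + r)/(d² + r² + 2dr cosθ).
d² + r² + 2dr cosθ = |CA|² = 0.063333 m²;  d cosθ + r = +0.2354 m.
|ω_lever| = |0.0902·18.07·+0.2354| / 0.063333 = 6.0583 rad/s.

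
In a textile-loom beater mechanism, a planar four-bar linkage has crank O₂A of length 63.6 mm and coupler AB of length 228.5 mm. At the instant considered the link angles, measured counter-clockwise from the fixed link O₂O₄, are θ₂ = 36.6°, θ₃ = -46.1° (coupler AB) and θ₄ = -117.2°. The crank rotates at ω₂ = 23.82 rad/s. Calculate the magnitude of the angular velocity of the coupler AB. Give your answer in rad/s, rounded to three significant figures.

ω₂ = 23.82 rad/s
Differentiating the loop-closure r₂e^{iθ₂}+r₃e^{iθ₃}=r₁+r₄e^{iθ₄} gives r₂ω₂e^{iθ₂}+r₃ω₃e^{iθ₃}=r₄ω₄e^{iθ₄}.
Eliminating the other unknown: ω₃ = r₂ω₂ sin(θ₄−θ₂) / [r₃ sin(θ₃−θ₄)].
Numerator sine = -0.44151; denominator sine = +0.94609.
Result = 0.0636·23.82·(-0.44151) / (0.2285·(+0.94609)) = -3.094 rad/s; magnitude 3.094 rad/s.

3.09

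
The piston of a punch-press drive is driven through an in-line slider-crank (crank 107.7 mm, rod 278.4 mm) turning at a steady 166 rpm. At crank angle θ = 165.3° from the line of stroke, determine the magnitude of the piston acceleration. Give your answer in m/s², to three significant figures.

ω = 2π·166/60 = 17.38 rad/s
x(θ) = r cosθ + √(L² − r² sin²θ); with ω constant, a = ω²·d²x/dθ².
d²x/dθ² = −r cosθ − r²(cos2θ)/√u − r⁴ sin²2θ/(4u^{3/2}),  u = L² − r² sin²θ = 0.0767596 m².
Substituting r = 0.1077 m, L = 0.2784 m, θ = 165.3°: d²x/dθ² = +0.067319 m.
a = ω²·d²x/dθ² = (17.38)²·(+0.067319) = +20.343 m/s²;  |a| = 20.343 m/s².

20.3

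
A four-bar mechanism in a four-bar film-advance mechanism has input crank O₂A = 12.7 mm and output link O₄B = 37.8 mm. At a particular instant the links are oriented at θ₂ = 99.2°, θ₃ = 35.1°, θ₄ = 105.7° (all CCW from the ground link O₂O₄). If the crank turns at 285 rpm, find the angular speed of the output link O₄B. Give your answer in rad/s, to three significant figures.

ω₂ = 29.85 rad/s (from 285 rpm).
Differentiating the loop-closure r₂e^{iθ₂}+r₃e^{iθ₃}=r₁+r₄e^{iθ₄} gives r₂ω₂e^{iθ₂}+r₃ω₃e^{iθ₃}=r₄ω₄e^{iθ₄}.
Eliminating the other unknown: ω₄ = r₂ω₂ sin(θ₂−θ₃) / [r₄ sin(θ₄−θ₃)].
Numerator sine = +0.89956; denominator sine = +0.94322.
Result = 0.0127·29.85·(+0.89956) / (0.0378·(+0.94322)) = +9.5631 rad/s; magnitude 9.5631 rad/s.

9.56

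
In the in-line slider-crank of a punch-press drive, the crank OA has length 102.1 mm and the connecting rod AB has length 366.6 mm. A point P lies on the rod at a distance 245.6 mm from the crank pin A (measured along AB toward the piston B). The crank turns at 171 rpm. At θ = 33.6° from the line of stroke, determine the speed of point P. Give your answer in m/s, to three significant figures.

ω = 17.91 rad/s.  Crank-pin speed |V_A| = rω = 1.8283 m/s, perpendicular to OA.
Rod angle: sinφ = −(r/L) sinθ ⇒ φ = -8.866°; ω_rod = −rω cosθ/√(L²−r²sin²θ) = -4.2042 rad/s.
V_P = V_A + ω_rod × AP, with AP = 0.2456 m along the rod.
Components: V_Px = −rω sinθ − a·ω_rod·sinφ = -1.1709 m/s;  V_Py = rω cosθ + a·ω_rod·cosφ = +0.50263 m/s.
|V_P| = √(V_Px² + V_Py²) = 1.2742 m/s.

1.27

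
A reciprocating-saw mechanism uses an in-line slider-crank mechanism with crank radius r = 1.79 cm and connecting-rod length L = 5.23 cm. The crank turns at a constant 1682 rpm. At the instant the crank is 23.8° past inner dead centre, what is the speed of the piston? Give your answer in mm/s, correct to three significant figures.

1670

ω = 2π·1682/60 = 176.1 rad/s
For an in-line slider-crank, x = r cosθ + √(L² − r² sin²θ), so v = −rω sinθ·[1 + r cosθ/√(L² − r² sin²θ)].
With r = 0.0179 m, L = 0.0523 m, θ = 23.8°: √(L² − r² sin²θ) = 0.051799 m.
v = −0.0179·176.1·0.40355·[1 + 0.0179·0.91496/0.051799] = -1.6746 m/s.
|v| = 1.6746 m/s = 1674.6 mm/s.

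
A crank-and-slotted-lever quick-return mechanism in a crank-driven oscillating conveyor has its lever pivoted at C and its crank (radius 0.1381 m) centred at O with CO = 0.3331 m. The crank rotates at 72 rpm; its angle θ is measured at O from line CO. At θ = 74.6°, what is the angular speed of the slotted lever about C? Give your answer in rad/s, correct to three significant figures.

1.53

ω = 7.54 rad/s (from 72 rpm).
Crank pin A relative to C: A = (d + r cosθ, r sinθ); lever angle φ = atan2(r sinθ, d + r cosθ).
Differentiating tanφ: φ̇ = rω(d cosθ + r)/(d² + r² + 2dr cosθ).
d² + r² + 2dr cosθ = |CA|² = 0.154459 m²;  d cosθ + r = +0.22656 m.
|ω_lever| = |0.1381·7.54·+0.22656| / 0.154459 = 1.5273 rad/s.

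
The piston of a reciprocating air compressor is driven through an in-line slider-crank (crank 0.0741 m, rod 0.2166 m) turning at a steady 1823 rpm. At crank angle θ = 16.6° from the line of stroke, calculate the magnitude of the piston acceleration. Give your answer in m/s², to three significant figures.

ω = 2π·1823/60 = 190.9 rad/s
x(θ) = r cosθ + √(L² − r² sin²θ); with ω constant, a = ω²·d²x/dθ².
d²x/dθ² = −r cosθ − r²(cos2θ)/√u − r⁴ sin²2θ/(4u^{3/2}),  u = L² − r² sin²θ = 0.0464674 m².
Substituting r = 0.0741 m, L = 0.2166 m, θ = 16.6°: d²x/dθ² = -0.092551 m.
a = ω²·d²x/dθ² = (190.9)²·(-0.092551) = -3373 m/s²;  |a| = 3373 m/s².

3370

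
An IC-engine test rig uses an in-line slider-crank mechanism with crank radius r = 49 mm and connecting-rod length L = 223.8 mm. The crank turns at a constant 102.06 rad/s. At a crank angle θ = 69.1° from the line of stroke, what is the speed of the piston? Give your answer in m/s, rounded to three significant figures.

ω = 102.1 rad/s
For an in-line slider-crank, x = r cosθ + √(L² − r² sin²θ), so v = −rω sinθ·[1 + r cosθ/√(L² − r² sin²θ)].
With r = 0.049 m, L = 0.2238 m, θ = 69.1°: √(L² − r² sin²θ) = 0.21907 m.
v = −0.049·102.1·0.93420·[1 + 0.049·0.35674/0.21907] = -5.0447 m/s.
|v| = 5.0447 m/s.

5.04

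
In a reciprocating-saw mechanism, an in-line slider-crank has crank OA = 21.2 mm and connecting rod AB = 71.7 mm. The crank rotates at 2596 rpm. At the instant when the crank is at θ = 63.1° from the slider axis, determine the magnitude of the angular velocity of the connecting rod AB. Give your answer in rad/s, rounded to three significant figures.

ω = 271.9 rad/s (converted from 2596 rpm).
The rod makes angle φ with the slider axis where L sinφ = r sinθ; differentiating, L cosφ·φ̇ = r ω cosθ.
L cosφ = √(L² − r² sin²θ) = 0.069162 m.
|ω_rod| = r ω |cosθ| / √(L² − r² sin²θ) = 0.0212·271.9·0.45243/0.069162 = 37.701 rad/s.

37.7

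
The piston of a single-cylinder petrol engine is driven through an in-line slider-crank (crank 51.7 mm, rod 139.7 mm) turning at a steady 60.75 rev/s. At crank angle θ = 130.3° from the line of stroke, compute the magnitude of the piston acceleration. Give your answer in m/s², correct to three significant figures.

ω = 2π·60.8 = 381.7 rad/s
x(θ) = r cosθ + √(L² − r² sin²θ); with ω constant, a = ω²·d²x/dθ².
d²x/dθ² = −r cosθ − r²(cos2θ)/√u − r⁴ sin²2θ/(4u^{3/2}),  u = L² − r² sin²θ = 0.0179614 m².
Substituting r = 0.0517 m, L = 0.1397 m, θ = 130.3°: d²x/dθ² = +0.035974 m.
a = ω²·d²x/dθ² = (381.7)²·(+0.035974) = +5241.4 m/s²;  |a| = 5241.4 m/s².

5240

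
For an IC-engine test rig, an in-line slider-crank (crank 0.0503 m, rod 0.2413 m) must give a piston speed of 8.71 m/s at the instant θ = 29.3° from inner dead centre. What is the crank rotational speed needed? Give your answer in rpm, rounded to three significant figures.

2860

For an in-line slider-crank, |v_piston| = rω|sinθ|·[1 + r cosθ/√(L² − r² sin²θ)].
With r = 0.0503 m, L = 0.2413 m, θ = 29.3°: the bracketed kinematic factor |dx/dθ| = 0.029114 m.
ω = v/|dx/dθ| = 8.71/0.029114 = 299.17 rad/s.
N = 60ω/(2π) = 2856.8 rpm.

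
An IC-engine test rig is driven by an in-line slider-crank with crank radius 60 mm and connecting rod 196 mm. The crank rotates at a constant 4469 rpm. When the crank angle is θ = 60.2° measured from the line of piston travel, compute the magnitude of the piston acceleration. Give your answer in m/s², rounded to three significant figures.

4500

ω = 2π·4469/60 = 468 rad/s
x(θ) = r cosθ + √(L² − r² sin²θ); with ω constant, a = ω²·d²x/dθ².
d²x/dθ² = −r cosθ − r²(cos2θ)/√u − r⁴ sin²2θ/(4u^{3/2}),  u = L² − r² sin²θ = 0.0357051 m².
Substituting r = 0.06 m, L = 0.196 m, θ = 60.2°: d²x/dθ² = -0.020535 m.
a = ω²·d²x/dθ² = (468)²·(-0.020535) = -4497.5 m/s²;  |a| = 4497.5 m/s².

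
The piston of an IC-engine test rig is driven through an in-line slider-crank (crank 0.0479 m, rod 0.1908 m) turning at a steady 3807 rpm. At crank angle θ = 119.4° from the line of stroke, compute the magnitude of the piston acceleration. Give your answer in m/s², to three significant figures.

ω = 2π·3807/60 = 398.7 rad/s
x(θ) = r cosθ + √(L² − r² sin²θ); with ω constant, a = ω²·d²x/dθ².
d²x/dθ² = −r cosθ − r²(cos2θ)/√u − r⁴ sin²2θ/(4u^{3/2}),  u = L² − r² sin²θ = 0.0346632 m².
Substituting r = 0.0479 m, L = 0.1908 m, θ = 119.4°: d²x/dθ² = +0.029749 m.
a = ω²·d²x/dθ² = (398.7)²·(+0.029749) = +4728.2 m/s²;  |a| = 4728.2 m/s².

4730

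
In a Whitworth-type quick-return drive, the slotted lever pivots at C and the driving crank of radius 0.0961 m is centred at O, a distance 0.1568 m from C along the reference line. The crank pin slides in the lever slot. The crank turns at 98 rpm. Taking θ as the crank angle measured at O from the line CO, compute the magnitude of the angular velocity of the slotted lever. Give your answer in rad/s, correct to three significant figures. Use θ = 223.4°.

1.47

ω = 10.26 rad/s (from 98 rpm).
Crank pin A relative to C: A = (d + r cosθ, r sinθ); lever angle φ = atan2(r sinθ, d + r cosθ).
Differentiating tanφ: φ̇ = rω(d cosθ + r)/(d² + r² + 2dr cosθ).
d² + r² + 2dr cosθ = |CA|² = 0.0119247 m²;  d cosθ + r = -0.017827 m.
|ω_lever| = |0.0961·10.26·-0.017827| / 0.0119247 = 1.4744 rad/s.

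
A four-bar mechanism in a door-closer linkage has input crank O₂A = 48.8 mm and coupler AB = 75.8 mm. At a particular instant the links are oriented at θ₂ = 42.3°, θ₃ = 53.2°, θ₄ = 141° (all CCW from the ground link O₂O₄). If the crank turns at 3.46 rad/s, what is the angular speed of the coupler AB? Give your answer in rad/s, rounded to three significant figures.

ω₂ = 3.46 rad/s
Differentiating the loop-closure r₂e^{iθ₂}+r₃e^{iθ₃}=r₁+r₄e^{iθ₄} gives r₂ω₂e^{iθ₂}+r₃ω₃e^{iθ₃}=r₄ω₄e^{iθ₄}.
Eliminating the other unknown: ω₃ = r₂ω₂ sin(θ₄−θ₂) / [r₃ sin(θ₃−θ₄)].
Numerator sine = +0.98849; denominator sine = -0.99926.
Result = 0.0488·3.46·(+0.98849) / (0.0758·(-0.99926)) = -2.2035 rad/s; magnitude 2.2035 rad/s.

2.20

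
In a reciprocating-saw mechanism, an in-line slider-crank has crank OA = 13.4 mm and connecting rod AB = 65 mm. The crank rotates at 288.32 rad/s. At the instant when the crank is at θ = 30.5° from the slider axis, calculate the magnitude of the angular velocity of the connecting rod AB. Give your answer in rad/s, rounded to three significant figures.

ω = 288.3 rad/s
The rod makes angle φ with the slider axis where L sinφ = r sinθ; differentiating, L cosφ·φ̇ = r ω cosθ.
L cosφ = √(L² − r² sin²θ) = 0.064643 m.
|ω_rod| = r ω |cosθ| / √(L² − r² sin²θ) = 0.0134·288.3·0.86163/0.064643 = 51.496 rad/s.

51.5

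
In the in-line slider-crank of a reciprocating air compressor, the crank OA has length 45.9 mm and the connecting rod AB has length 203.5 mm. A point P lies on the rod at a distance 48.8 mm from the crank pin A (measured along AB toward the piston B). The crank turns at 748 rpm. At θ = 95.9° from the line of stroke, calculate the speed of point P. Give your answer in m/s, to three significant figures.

3.57

ω = 78.33 rad/s.  Crank-pin speed |V_A| = rω = 3.5954 m/s, perpendicular to OA.
Rod angle: sinφ = −(r/L) sinθ ⇒ φ = -12.965°; ω_rod = −rω cosθ/√(L²−r²sin²θ) = +1.8636 rad/s.
V_P = V_A + ω_rod × AP, with AP = 0.0488 m along the rod.
Components: V_Px = −rω sinθ − a·ω_rod·sinφ = -3.5559 m/s;  V_Py = rω cosθ + a·ω_rod·cosφ = -0.28095 m/s.
|V_P| = √(V_Px² + V_Py²) = 3.567 m/s.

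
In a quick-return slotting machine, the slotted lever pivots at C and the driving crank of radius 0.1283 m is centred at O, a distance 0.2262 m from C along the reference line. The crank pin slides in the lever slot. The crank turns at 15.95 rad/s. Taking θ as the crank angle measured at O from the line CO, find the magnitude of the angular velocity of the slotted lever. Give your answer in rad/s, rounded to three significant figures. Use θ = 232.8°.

ω = 15.95 rad/s
Crank pin A relative to C: A = (d + r cosθ, r sinθ); lever angle φ = atan2(r sinθ, d + r cosθ).
Differentiating tanφ: φ̇ = rω(d cosθ + r)/(d² + r² + 2dr cosθ).
d² + r² + 2dr cosθ = |CA|² = 0.0325346 m²;  d cosθ + r = -0.0084603 m.
|ω_lever| = |0.1283·15.95·-0.0084603| / 0.0325346 = 0.53214 rad/s.

0.532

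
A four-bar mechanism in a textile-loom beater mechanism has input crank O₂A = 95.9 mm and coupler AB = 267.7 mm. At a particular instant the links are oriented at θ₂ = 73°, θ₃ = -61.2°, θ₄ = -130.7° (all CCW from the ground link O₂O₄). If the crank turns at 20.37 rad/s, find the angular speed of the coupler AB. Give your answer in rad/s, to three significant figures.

3.13

ω₂ = 20.37 rad/s
Differentiating the loop-closure r₂e^{iθ₂}+r₃e^{iθ₃}=r₁+r₄e^{iθ₄} gives r₂ω₂e^{iθ₂}+r₃ω₃e^{iθ₃}=r₄ω₄e^{iθ₄}.
Eliminating the other unknown: ω₃ = r₂ω₂ sin(θ₄−θ₂) / [r₃ sin(θ₃−θ₄)].
Numerator sine = +0.40195; denominator sine = +0.93667.
Result = 0.0959·20.37·(+0.40195) / (0.2677·(+0.93667)) = +3.1314 rad/s; magnitude 3.1314 rad/s.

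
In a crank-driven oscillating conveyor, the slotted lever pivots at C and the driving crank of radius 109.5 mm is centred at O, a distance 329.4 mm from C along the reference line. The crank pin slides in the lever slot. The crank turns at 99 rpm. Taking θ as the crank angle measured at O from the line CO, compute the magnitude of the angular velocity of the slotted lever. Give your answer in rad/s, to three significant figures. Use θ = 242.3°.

ω = 10.37 rad/s (from 99 rpm).
Crank pin A relative to C: A = (d + r cosθ, r sinθ); lever angle φ = atan2(r sinθ, d + r cosθ).
Differentiating tanφ: φ̇ = rω(d cosθ + r)/(d² + r² + 2dr cosθ).
d² + r² + 2dr cosθ = |CA|² = 0.0869616 m²;  d cosθ + r = -0.043619 m.
|ω_lever| = |0.1095·10.37·-0.043619| / 0.0869616 = 0.56941 rad/s.

0.569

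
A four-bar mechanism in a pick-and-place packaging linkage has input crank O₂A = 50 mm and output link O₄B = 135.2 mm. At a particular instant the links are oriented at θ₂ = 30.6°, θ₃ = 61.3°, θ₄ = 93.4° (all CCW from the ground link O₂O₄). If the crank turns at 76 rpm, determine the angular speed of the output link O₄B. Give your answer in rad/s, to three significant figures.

ω₂ = 7.959 rad/s (from 76 rpm).
Differentiating the loop-closure r₂e^{iθ₂}+r₃e^{iθ₃}=r₁+r₄e^{iθ₄} gives r₂ω₂e^{iθ₂}+r₃ω₃e^{iθ₃}=r₄ω₄e^{iθ₄}.
Eliminating the other unknown: ω₄ = r₂ω₂ sin(θ₂−θ₃) / [r₄ sin(θ₄−θ₃)].
Numerator sine = -0.51054; denominator sine = +0.53140.
Result = 0.05·7.959·(-0.51054) / (0.1352·(+0.53140)) = -2.8278 rad/s; magnitude 2.8278 rad/s.

2.83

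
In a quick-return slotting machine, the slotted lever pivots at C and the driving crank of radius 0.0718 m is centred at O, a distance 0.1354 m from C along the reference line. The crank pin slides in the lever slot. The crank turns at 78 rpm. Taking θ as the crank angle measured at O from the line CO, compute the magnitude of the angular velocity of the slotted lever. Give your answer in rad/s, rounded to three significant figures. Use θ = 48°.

2.61

ω = 8.168 rad/s (from 78 rpm).
Crank pin A relative to C: A = (d + r cosθ, r sinθ); lever angle φ = atan2(r sinθ, d + r cosθ).
Differentiating tanφ: φ̇ = rω(d cosθ + r)/(d² + r² + 2dr cosθ).
d² + r² + 2dr cosθ = |CA|² = 0.0364986 m²;  d cosθ + r = +0.1624 m.
|ω_lever| = |0.0718·8.168·+0.1624| / 0.0364986 = 2.6095 rad/s.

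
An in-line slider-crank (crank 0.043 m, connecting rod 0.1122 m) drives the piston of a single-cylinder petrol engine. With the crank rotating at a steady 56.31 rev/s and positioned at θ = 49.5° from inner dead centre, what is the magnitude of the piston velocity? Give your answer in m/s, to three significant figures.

14.6

ω = 2π·56.3 = 353.8 rad/s
For an in-line slider-crank, x = r cosθ + √(L² − r² sin²θ), so v = −rω sinθ·[1 + r cosθ/√(L² − r² sin²θ)].
With r = 0.043 m, L = 0.1122 m, θ = 49.5°: √(L² − r² sin²θ) = 0.10733 m.
v = −0.043·353.8·0.76041·[1 + 0.043·0.64945/0.10733] = -14.579 m/s.
|v| = 14.579 m/s.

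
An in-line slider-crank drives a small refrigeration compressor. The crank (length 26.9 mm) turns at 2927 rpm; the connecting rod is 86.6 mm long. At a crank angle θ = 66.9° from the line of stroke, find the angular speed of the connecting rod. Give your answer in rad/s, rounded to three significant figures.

39.0

ω = 306.5 rad/s (converted from 2927 rpm).
The rod makes angle φ with the slider axis where L sinφ = r sinθ; differentiating, L cosφ·φ̇ = r ω cosθ.
L cosφ = √(L² − r² sin²θ) = 0.08299 m.
|ω_rod| = r ω |cosθ| / √(L² − r² sin²θ) = 0.0269·306.5·0.39234/0.08299 = 38.98 rad/s.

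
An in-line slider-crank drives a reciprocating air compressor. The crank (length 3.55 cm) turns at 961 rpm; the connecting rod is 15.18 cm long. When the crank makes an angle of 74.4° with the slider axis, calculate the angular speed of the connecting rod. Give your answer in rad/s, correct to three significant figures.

6.50

ω = 100.6 rad/s (converted from 961 rpm).
The rod makes angle φ with the slider axis where L sinφ = r sinθ; differentiating, L cosφ·φ̇ = r ω cosθ.
L cosφ = √(L² − r² sin²θ) = 0.1479 m.
|ω_rod| = r ω |cosθ| / √(L² − r² sin²θ) = 0.0355·100.6·0.26892/0.1479 = 6.4959 rad/s.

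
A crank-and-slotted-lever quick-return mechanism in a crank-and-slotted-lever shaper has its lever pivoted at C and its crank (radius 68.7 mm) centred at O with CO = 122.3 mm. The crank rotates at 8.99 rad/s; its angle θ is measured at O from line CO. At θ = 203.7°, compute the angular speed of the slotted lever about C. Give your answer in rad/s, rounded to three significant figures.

ω = 8.99 rad/s
Crank pin A relative to C: A = (d + r cosθ, r sinθ); lever angle φ = atan2(r sinθ, d + r cosθ).
Differentiating tanφ: φ̇ = rω(d cosθ + r)/(d² + r² + 2dr cosθ).
d² + r² + 2dr cosθ = |CA|² = 0.00429017 m²;  d cosθ + r = -0.043286 m.
|ω_lever| = |0.0687·8.99·-0.043286| / 0.00429017 = 6.2314 rad/s.

6.23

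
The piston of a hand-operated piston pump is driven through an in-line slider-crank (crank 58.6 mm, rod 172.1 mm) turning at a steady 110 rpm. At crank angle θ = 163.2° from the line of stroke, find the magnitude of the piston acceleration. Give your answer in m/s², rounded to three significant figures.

5.20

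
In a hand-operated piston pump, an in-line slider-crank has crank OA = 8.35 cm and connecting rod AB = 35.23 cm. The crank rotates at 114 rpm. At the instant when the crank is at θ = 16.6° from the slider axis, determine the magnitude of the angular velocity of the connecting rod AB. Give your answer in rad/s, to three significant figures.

2.72

ω = 11.94 rad/s (converted from 114 rpm).
The rod makes angle φ with the slider axis where L sinφ = r sinθ; differentiating, L cosφ·φ̇ = r ω cosθ.
L cosφ = √(L² − r² sin²θ) = 0.35149 m.
|ω_rod| = r ω |cosθ| / √(L² − r² sin²θ) = 0.0835·11.94·0.95832/0.35149 = 2.7178 rad/s.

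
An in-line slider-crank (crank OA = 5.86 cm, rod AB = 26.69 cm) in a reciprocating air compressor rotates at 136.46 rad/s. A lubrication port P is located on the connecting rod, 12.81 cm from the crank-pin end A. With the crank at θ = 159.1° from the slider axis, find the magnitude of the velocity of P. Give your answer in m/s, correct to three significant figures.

4.66

ω = 136.5 rad/s.  Crank-pin speed |V_A| = rω = 7.9966 m/s, perpendicular to OA.
Rod angle: sinφ = −(r/L) sinθ ⇒ φ = -4.492°; ω_rod = −rω cosθ/√(L²−r²sin²θ) = +28.076 rad/s.
V_P = V_A + ω_rod × AP, with AP = 0.1281 m along the rod.
Components: V_Px = −rω sinθ − a·ω_rod·sinφ = -2.571 m/s;  V_Py = rω cosθ + a·ω_rod·cosφ = -3.885 m/s.
|V_P| = √(V_Px² + V_Py²) = 4.6586 m/s.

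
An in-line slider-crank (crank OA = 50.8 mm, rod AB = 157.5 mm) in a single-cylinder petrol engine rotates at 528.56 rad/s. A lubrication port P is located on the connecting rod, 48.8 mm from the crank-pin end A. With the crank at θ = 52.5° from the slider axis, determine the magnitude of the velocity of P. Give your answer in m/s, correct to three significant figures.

ω = 528.6 rad/s.  Crank-pin speed |V_A| = rω = 26.851 m/s, perpendicular to OA.
Rod angle: sinφ = −(r/L) sinθ ⇒ φ = -14.826°; ω_rod = −rω cosθ/√(L²−r²sin²θ) = -107.36 rad/s.
V_P = V_A + ω_rod × AP, with AP = 0.0488 m along the rod.
Components: V_Px = −rω sinθ − a·ω_rod·sinφ = -22.643 m/s;  V_Py = rω cosθ + a·ω_rod·cosφ = +11.281 m/s.
|V_P| = √(V_Px² + V_Py²) = 25.297 m/s.

25.3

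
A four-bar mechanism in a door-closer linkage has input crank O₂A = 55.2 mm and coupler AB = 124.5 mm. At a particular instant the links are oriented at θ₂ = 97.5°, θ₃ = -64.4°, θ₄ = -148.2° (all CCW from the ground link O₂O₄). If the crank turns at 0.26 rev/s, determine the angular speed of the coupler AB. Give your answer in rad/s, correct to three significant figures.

0.664

ω₂ = 1.634 rad/s (from 0.26 rev/s).
Differentiating the loop-closure r₂e^{iθ₂}+r₃e^{iθ₃}=r₁+r₄e^{iθ₄} gives r₂ω₂e^{iθ₂}+r₃ω₃e^{iθ₃}=r₄ω₄e^{iθ₄}.
Eliminating the other unknown: ω₃ = r₂ω₂ sin(θ₄−θ₂) / [r₃ sin(θ₃−θ₄)].
Numerator sine = +0.91140; denominator sine = +0.99415.
Result = 0.0552·1.634·(+0.91140) / (0.1245·(+0.99415)) = +0.66402 rad/s; magnitude 0.66402 rad/s.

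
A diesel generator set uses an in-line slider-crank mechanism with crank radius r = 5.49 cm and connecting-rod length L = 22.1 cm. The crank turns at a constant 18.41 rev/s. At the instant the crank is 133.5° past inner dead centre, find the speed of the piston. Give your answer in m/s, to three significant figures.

3.81

ω = 2π·18.4 = 115.7 rad/s
For an in-line slider-crank, x = r cosθ + √(L² − r² sin²θ), so v = −rω sinθ·[1 + r cosθ/√(L² − r² sin²θ)].
With r = 0.0549 m, L = 0.221 m, θ = 133.5°: √(L² − r² sin²θ) = 0.21738 m.
v = −0.0549·115.7·0.72537·[1 + 0.0549·-0.68835/0.21738] = -3.8057 m/s.
|v| = 3.8057 m/s.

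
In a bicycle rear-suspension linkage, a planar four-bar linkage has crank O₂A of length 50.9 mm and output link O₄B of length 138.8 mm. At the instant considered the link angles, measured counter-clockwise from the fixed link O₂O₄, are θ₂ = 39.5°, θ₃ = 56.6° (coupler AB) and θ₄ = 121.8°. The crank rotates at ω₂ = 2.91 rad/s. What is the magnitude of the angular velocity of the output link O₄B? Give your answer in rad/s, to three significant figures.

0.346

ω₂ = 2.91 rad/s
Differentiating the loop-closure r₂e^{iθ₂}+r₃e^{iθ₃}=r₁+r₄e^{iθ₄} gives r₂ω₂e^{iθ₂}+r₃ω₃e^{iθ₃}=r₄ω₄e^{iθ₄}.
Eliminating the other unknown: ω₄ = r₂ω₂ sin(θ₂−θ₃) / [r₄ sin(θ₄−θ₃)].
Numerator sine = -0.29404; denominator sine = +0.90778.
Result = 0.0509·2.91·(-0.29404) / (0.1388·(+0.90778)) = -0.34566 rad/s; magnitude 0.34566 rad/s.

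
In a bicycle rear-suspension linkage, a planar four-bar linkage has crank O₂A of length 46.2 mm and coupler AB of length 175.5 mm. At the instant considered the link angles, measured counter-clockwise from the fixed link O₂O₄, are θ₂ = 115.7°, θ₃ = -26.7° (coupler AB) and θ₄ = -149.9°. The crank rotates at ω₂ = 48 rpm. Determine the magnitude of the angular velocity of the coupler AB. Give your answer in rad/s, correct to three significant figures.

1.58

ω₂ = 5.027 rad/s (from 48 rpm).
Differentiating the loop-closure r₂e^{iθ₂}+r₃e^{iθ₃}=r₁+r₄e^{iθ₄} gives r₂ω₂e^{iθ₂}+r₃ω₃e^{iθ₃}=r₄ω₄e^{iθ₄}.
Eliminating the other unknown: ω₃ = r₂ω₂ sin(θ₄−θ₂) / [r₃ sin(θ₃−θ₄)].
Numerator sine = +0.99705; denominator sine = +0.83676.
Result = 0.0462·5.027·(+0.99705) / (0.1755·(+0.83676)) = +1.5767 rad/s; magnitude 1.5767 rad/s.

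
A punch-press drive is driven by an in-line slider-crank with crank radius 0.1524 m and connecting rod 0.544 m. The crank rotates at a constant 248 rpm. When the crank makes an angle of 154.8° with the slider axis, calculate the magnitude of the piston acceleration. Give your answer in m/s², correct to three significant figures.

74.2

ω = 2π·248/60 = 25.97 rad/s
x(θ) = r cosθ + √(L² − r² sin²θ); with ω constant, a = ω²·d²x/dθ².
d²x/dθ² = −r cosθ − r²(cos2θ)/√u − r⁴ sin²2θ/(4u^{3/2}),  u = L² − r² sin²θ = 0.291725 m².
Substituting r = 0.1524 m, L = 0.544 m, θ = 154.8°: d²x/dθ² = +0.10998 m.
a = ω²·d²x/dθ² = (25.97)²·(+0.10998) = +74.176 m/s²;  |a| = 74.176 m/s².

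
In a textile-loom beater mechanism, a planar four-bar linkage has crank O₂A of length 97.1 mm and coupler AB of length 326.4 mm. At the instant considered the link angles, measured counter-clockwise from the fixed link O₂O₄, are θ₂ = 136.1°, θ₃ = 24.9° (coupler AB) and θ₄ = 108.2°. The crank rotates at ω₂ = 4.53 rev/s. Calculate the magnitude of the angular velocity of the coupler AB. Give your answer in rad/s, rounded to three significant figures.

ω₂ = 28.46 rad/s (from 4.53 rev/s).
Differentiating the loop-closure r₂e^{iθ₂}+r₃e^{iθ₃}=r₁+r₄e^{iθ₄} gives r₂ω₂e^{iθ₂}+r₃ω₃e^{iθ₃}=r₄ω₄e^{iθ₄}.
Eliminating the other unknown: ω₃ = r₂ω₂ sin(θ₄−θ₂) / [r₃ sin(θ₃−θ₄)].
Numerator sine = -0.46793; denominator sine = -0.99317.
Result = 0.0971·28.46·(-0.46793) / (0.3264·(-0.99317)) = +3.9894 rad/s; magnitude 3.9894 rad/s.

3.99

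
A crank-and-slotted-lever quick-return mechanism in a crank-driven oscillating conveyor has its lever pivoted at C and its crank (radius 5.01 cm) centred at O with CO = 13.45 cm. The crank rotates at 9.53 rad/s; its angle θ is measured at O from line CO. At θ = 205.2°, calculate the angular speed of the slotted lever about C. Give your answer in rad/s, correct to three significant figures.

ω = 9.53 rad/s
Crank pin A relative to C: A = (d + r cosθ, r sinθ); lever angle φ = atan2(r sinθ, d + r cosθ).
Differentiating tanφ: φ̇ = rω(d cosθ + r)/(d² + r² + 2dr cosθ).
d² + r² + 2dr cosθ = |CA|² = 0.008406 m²;  d cosθ + r = -0.071599 m.
|ω_lever| = |0.0501·9.53·-0.071599| / 0.008406 = 4.0668 rad/s.

4.07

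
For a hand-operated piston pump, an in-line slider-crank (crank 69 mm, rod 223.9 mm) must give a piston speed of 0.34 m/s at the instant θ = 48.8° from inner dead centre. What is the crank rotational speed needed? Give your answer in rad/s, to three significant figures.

For an in-line slider-crank, |v_piston| = rω|sinθ|·[1 + r cosθ/√(L² − r² sin²θ)].
With r = 0.069 m, L = 0.2239 m, θ = 48.8°: the bracketed kinematic factor |dx/dθ| = 0.06275 m.
ω = v/|dx/dθ| = 0.34/0.06275 = 5.4183 rad/s.

5.42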